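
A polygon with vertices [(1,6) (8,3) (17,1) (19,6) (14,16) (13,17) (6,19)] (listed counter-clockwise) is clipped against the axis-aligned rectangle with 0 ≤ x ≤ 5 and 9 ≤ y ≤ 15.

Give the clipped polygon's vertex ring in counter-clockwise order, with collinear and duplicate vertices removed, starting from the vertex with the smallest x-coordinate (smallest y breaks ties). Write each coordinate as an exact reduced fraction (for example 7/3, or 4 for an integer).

Clipped polygon: [(28/13,9) (5,9) (5,15) (58/13,15)]

1. After x ≥ 0: [(1,6) (8,3) (17,1) (19,6) (14,16) (13,17) (6,19)]
2. After x ≤ 5: [(5,82/5) (1,6) (5,30/7)]
3. After y ≥ 9: [(5,9) (5,82/5) (28/13,9)]
4. After y ≤ 15: [(5,9) (5,15) (58/13,15) (28/13,9)]
5. Canonical ring: [(28/13,9) (5,9) (5,15) (58/13,15)]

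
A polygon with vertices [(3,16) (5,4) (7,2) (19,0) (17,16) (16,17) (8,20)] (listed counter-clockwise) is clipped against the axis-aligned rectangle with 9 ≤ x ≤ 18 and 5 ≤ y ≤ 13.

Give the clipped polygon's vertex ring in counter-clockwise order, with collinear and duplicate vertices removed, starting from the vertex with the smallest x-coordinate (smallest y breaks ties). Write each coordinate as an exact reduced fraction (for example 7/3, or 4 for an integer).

1. After x ≥ 9: [(9,5/3) (19,0) (17,16) (16,17) (9,157/8)]
2. After x ≤ 18: [(9,5/3) (18,1/6) (18,8) (17,16) (16,17) (9,157/8)]
3. After y ≥ 5: [(9,5) (18,5) (18,8) (17,16) (16,17) (9,157/8)]
4. After y ≤ 13: [(9,13) (9,5) (18,5) (18,8) (139/8,13)]
5. Canonical ring: [(9,5) (18,5) (18,8) (139/8,13) (9,13)]

Clipped polygon: [(9,5) (18,5) (18,8) (139/8,13) (9,13)]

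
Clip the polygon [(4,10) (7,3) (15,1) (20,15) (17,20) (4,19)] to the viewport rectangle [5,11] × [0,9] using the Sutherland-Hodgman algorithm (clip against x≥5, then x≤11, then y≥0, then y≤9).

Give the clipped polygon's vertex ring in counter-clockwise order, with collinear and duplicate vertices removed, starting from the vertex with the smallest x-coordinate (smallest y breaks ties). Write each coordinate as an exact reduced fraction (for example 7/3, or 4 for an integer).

1. After x ≥ 5: [(5,23/3) (7,3) (15,1) (20,15) (17,20) (5,248/13)]
2. After x ≤ 11: [(5,23/3) (7,3) (11,2) (11,254/13) (5,248/13)]
3. After y ≥ 0: [(5,23/3) (7,3) (11,2) (11,254/13) (5,248/13)]
4. After y ≤ 9: [(5,9) (5,23/3) (7,3) (11,2) (11,9)]
5. Canonical ring: [(5,23/3) (7,3) (11,2) (11,9) (5,9)]

Clipped polygon: [(5,23/3) (7,3) (11,2) (11,9) (5,9)]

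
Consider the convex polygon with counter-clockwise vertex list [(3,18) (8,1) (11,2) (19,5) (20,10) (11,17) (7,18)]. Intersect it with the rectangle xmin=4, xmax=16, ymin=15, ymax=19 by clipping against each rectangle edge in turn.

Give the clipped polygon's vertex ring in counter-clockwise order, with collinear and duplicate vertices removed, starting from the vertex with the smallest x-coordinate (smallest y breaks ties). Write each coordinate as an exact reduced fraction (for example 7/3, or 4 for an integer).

Clipped polygon: [(4,15) (95/7,15) (11,17) (7,18) (4,18)]

1. After x ≥ 4: [(4,18) (4,73/5) (8,1) (11,2) (19,5) (20,10) (11,17) (7,18)]
2. After x ≤ 16: [(4,18) (4,73/5) (8,1) (11,2) (16,31/8) (16,118/9) (11,17) (7,18)]
3. After y ≥ 15: [(4,18) (4,15) (95/7,15) (11,17) (7,18)]
4. After y ≤ 19: [(4,18) (4,15) (95/7,15) (11,17) (7,18)]
5. Canonical ring: [(4,15) (95/7,15) (11,17) (7,18) (4,18)]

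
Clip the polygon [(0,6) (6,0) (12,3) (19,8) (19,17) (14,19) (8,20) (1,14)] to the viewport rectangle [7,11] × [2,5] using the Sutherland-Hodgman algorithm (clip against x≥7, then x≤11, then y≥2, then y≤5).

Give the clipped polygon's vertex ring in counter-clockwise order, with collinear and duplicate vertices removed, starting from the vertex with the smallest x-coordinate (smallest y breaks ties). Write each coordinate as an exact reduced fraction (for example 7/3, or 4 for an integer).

1. After x ≥ 7: [(7,1/2) (12,3) (19,8) (19,17) (14,19) (8,20) (7,134/7)]
2. After x ≤ 11: [(7,1/2) (11,5/2) (11,39/2) (8,20) (7,134/7)]
3. After y ≥ 2: [(7,2) (10,2) (11,5/2) (11,39/2) (8,20) (7,134/7)]
4. After y ≤ 5: [(7,5) (7,2) (10,2) (11,5/2) (11,5)]
5. Canonical ring: [(7,2) (10,2) (11,5/2) (11,5) (7,5)]

Clipped polygon: [(7,2) (10,2) (11,5/2) (11,5) (7,5)]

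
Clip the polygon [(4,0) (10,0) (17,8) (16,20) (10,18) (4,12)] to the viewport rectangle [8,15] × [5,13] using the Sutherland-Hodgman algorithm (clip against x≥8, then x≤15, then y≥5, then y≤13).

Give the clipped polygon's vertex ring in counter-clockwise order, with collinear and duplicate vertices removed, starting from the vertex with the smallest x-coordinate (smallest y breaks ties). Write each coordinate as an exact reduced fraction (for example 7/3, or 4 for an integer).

Clipped polygon: [(8,5) (115/8,5) (15,40/7) (15,13) (8,13)]

1. After x ≥ 8: [(8,0) (10,0) (17,8) (16,20) (10,18) (8,16)]
2. After x ≤ 15: [(8,0) (10,0) (15,40/7) (15,59/3) (10,18) (8,16)]
3. After y ≥ 5: [(8,5) (115/8,5) (15,40/7) (15,59/3) (10,18) (8,16)]
4. After y ≤ 13: [(8,13) (8,5) (115/8,5) (15,40/7) (15,13)]
5. Canonical ring: [(8,5) (115/8,5) (15,40/7) (15,13) (8,13)]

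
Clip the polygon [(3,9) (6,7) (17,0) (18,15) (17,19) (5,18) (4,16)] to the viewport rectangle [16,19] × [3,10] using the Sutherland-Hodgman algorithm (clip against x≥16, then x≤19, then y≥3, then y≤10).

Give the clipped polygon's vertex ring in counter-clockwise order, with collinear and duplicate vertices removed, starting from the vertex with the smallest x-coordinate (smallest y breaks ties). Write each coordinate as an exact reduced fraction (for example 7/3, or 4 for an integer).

1. After x ≥ 16: [(16,7/11) (17,0) (18,15) (17,19) (16,227/12)]
2. After x ≤ 19: [(16,7/11) (17,0) (18,15) (17,19) (16,227/12)]
3. After y ≥ 3: [(16,3) (86/5,3) (18,15) (17,19) (16,227/12)]
4. After y ≤ 10: [(16,10) (16,3) (86/5,3) (53/3,10)]
5. Canonical ring: [(16,3) (86/5,3) (53/3,10) (16,10)]

Clipped polygon: [(16,3) (86/5,3) (53/3,10) (16,10)]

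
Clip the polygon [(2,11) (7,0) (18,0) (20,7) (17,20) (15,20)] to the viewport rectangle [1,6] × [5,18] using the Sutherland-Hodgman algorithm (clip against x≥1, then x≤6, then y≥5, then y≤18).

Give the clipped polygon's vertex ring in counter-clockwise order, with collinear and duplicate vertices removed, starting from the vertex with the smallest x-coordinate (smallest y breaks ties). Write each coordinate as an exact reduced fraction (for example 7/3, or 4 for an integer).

Clipped polygon: [(2,11) (52/11,5) (6,5) (6,179/13)]

1. After x ≥ 1: [(2,11) (7,0) (18,0) (20,7) (17,20) (15,20)]
2. After x ≤ 6: [(6,179/13) (2,11) (6,11/5)]
3. After y ≥ 5: [(6,5) (6,179/13) (2,11) (52/11,5)]
4. After y ≤ 18: [(6,5) (6,179/13) (2,11) (52/11,5)]
5. Canonical ring: [(2,11) (52/11,5) (6,5) (6,179/13)]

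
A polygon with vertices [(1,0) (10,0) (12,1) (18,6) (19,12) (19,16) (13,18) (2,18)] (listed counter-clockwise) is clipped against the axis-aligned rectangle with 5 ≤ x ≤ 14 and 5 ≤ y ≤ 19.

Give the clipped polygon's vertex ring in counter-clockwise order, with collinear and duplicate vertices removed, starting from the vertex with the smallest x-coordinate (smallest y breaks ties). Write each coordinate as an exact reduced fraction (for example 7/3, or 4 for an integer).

Clipped polygon: [(5,5) (14,5) (14,53/3) (13,18) (5,18)]

1. After x ≥ 5: [(5,0) (10,0) (12,1) (18,6) (19,12) (19,16) (13,18) (5,18)]
2. After x ≤ 14: [(5,0) (10,0) (12,1) (14,8/3) (14,53/3) (13,18) (5,18)]
3. After y ≥ 5: [(5,5) (14,5) (14,53/3) (13,18) (5,18)]
4. After y ≤ 19: [(5,5) (14,5) (14,53/3) (13,18) (5,18)]
5. Canonical ring: [(5,5) (14,5) (14,53/3) (13,18) (5,18)]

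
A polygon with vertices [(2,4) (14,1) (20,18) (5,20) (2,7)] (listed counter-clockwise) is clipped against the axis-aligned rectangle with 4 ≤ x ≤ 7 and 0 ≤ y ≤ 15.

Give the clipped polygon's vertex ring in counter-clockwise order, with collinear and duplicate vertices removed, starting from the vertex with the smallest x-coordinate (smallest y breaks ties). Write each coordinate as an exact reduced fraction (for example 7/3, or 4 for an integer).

Clipped polygon: [(4,7/2) (7,11/4) (7,15) (4,15)]

1. After x ≥ 4: [(4,7/2) (14,1) (20,18) (5,20) (4,47/3)]
2. After x ≤ 7: [(4,7/2) (7,11/4) (7,296/15) (5,20) (4,47/3)]
3. After y ≥ 0: [(4,7/2) (7,11/4) (7,296/15) (5,20) (4,47/3)]
4. After y ≤ 15: [(4,15) (4,7/2) (7,11/4) (7,15)]
5. Canonical ring: [(4,7/2) (7,11/4) (7,15) (4,15)]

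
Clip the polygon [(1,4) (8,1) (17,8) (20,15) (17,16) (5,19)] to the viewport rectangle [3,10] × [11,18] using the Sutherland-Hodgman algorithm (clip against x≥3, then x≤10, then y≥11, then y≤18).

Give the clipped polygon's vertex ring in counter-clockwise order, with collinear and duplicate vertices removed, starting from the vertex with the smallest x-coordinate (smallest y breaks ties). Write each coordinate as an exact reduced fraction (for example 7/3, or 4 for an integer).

Clipped polygon: [(3,11) (10,11) (10,71/4) (9,18) (71/15,18) (3,23/2)]

1. After x ≥ 3: [(3,23/2) (3,22/7) (8,1) (17,8) (20,15) (17,16) (5,19)]
2. After x ≤ 10: [(3,23/2) (3,22/7) (8,1) (10,23/9) (10,71/4) (5,19)]
3. After y ≥ 11: [(3,23/2) (3,11) (10,11) (10,71/4) (5,19)]
4. After y ≤ 18: [(71/15,18) (3,23/2) (3,11) (10,11) (10,71/4) (9,18)]
5. Canonical ring: [(3,11) (10,11) (10,71/4) (9,18) (71/15,18) (3,23/2)]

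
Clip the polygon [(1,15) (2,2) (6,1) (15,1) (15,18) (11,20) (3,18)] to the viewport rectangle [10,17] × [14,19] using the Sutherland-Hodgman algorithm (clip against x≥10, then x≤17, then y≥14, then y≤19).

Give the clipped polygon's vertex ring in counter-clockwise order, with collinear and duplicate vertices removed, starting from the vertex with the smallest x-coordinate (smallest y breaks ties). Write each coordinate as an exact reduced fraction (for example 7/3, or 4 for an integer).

Clipped polygon: [(10,14) (15,14) (15,18) (13,19) (10,19)]

1. After x ≥ 10: [(10,1) (15,1) (15,18) (11,20) (10,79/4)]
2. After x ≤ 17: [(10,1) (15,1) (15,18) (11,20) (10,79/4)]
3. After y ≥ 14: [(10,14) (15,14) (15,18) (11,20) (10,79/4)]
4. After y ≤ 19: [(10,19) (10,14) (15,14) (15,18) (13,19)]
5. Canonical ring: [(10,14) (15,14) (15,18) (13,19) (10,19)]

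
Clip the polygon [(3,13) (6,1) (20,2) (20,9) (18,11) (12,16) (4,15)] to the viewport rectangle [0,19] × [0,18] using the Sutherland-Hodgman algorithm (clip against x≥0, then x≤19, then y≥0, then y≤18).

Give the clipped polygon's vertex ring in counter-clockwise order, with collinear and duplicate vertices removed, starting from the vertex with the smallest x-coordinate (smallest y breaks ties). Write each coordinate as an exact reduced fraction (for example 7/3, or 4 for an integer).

1. After x ≥ 0: [(3,13) (6,1) (20,2) (20,9) (18,11) (12,16) (4,15)]
2. After x ≤ 19: [(3,13) (6,1) (19,27/14) (19,10) (18,11) (12,16) (4,15)]
3. After y ≥ 0: [(3,13) (6,1) (19,27/14) (19,10) (18,11) (12,16) (4,15)]
4. After y ≤ 18: [(3,13) (6,1) (19,27/14) (19,10) (18,11) (12,16) (4,15)]
5. Canonical ring: [(3,13) (6,1) (19,27/14) (19,10) (18,11) (12,16) (4,15)]

Clipped polygon: [(3,13) (6,1) (19,27/14) (19,10) (18,11) (12,16) (4,15)]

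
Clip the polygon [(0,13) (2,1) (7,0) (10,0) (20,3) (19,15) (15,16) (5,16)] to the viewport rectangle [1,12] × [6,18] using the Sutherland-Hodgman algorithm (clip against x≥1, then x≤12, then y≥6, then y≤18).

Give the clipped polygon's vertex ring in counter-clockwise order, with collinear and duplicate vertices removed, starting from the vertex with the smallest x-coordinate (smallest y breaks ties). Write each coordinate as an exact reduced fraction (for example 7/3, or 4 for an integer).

Clipped polygon: [(1,7) (7/6,6) (12,6) (12,16) (5,16) (1,68/5)]

1. After x ≥ 1: [(1,68/5) (1,7) (2,1) (7,0) (10,0) (20,3) (19,15) (15,16) (5,16)]
2. After x ≤ 12: [(1,68/5) (1,7) (2,1) (7,0) (10,0) (12,3/5) (12,16) (5,16)]
3. After y ≥ 6: [(1,68/5) (1,7) (7/6,6) (12,6) (12,16) (5,16)]
4. After y ≤ 18: [(1,68/5) (1,7) (7/6,6) (12,6) (12,16) (5,16)]
5. Canonical ring: [(1,7) (7/6,6) (12,6) (12,16) (5,16) (1,68/5)]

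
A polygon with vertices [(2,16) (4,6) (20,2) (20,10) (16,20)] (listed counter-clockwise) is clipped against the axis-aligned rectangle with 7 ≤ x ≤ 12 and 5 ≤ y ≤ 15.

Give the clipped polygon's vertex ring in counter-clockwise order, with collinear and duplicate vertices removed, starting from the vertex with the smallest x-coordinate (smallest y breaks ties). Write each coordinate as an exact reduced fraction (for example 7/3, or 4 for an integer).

Clipped polygon: [(7,21/4) (8,5) (12,5) (12,15) (7,15)]

1. After x ≥ 7: [(7,122/7) (7,21/4) (20,2) (20,10) (16,20)]
2. After x ≤ 12: [(12,132/7) (7,122/7) (7,21/4) (12,4)]
3. After y ≥ 5: [(12,5) (12,132/7) (7,122/7) (7,21/4) (8,5)]
4. After y ≤ 15: [(12,5) (12,15) (7,15) (7,21/4) (8,5)]
5. Canonical ring: [(7,21/4) (8,5) (12,5) (12,15) (7,15)]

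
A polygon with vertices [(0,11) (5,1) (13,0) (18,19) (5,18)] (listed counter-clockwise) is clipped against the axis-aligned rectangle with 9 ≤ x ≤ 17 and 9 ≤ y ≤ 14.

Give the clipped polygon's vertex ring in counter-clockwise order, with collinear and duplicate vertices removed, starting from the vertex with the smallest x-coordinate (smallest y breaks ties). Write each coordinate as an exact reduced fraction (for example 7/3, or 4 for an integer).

1. After x ≥ 9: [(9,1/2) (13,0) (18,19) (9,238/13)]
2. After x ≤ 17: [(9,1/2) (13,0) (17,76/5) (17,246/13) (9,238/13)]
3. After y ≥ 9: [(9,9) (292/19,9) (17,76/5) (17,246/13) (9,238/13)]
4. After y ≤ 14: [(9,14) (9,9) (292/19,9) (317/19,14)]
5. Canonical ring: [(9,9) (292/19,9) (317/19,14) (9,14)]

Clipped polygon: [(9,9) (292/19,9) (317/19,14) (9,14)]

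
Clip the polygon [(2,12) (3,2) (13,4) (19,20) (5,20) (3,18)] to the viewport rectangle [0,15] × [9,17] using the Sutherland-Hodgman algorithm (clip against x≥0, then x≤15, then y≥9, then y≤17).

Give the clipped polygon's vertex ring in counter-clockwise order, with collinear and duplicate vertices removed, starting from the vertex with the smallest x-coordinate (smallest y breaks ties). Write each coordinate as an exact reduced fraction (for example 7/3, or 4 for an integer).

Clipped polygon: [(2,12) (23/10,9) (119/8,9) (15,28/3) (15,17) (17/6,17)]

1. After x ≥ 0: [(2,12) (3,2) (13,4) (19,20) (5,20) (3,18)]
2. After x ≤ 15: [(2,12) (3,2) (13,4) (15,28/3) (15,20) (5,20) (3,18)]
3. After y ≥ 9: [(2,12) (23/10,9) (119/8,9) (15,28/3) (15,20) (5,20) (3,18)]
4. After y ≤ 17: [(17/6,17) (2,12) (23/10,9) (119/8,9) (15,28/3) (15,17)]
5. Canonical ring: [(2,12) (23/10,9) (119/8,9) (15,28/3) (15,17) (17/6,17)]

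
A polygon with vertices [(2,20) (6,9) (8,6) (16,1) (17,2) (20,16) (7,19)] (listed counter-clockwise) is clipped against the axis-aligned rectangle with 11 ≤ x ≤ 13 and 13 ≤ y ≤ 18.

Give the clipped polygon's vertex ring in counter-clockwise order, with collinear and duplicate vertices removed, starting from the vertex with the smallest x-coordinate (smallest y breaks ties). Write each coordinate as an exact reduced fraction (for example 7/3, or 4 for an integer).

Clipped polygon: [(11,13) (13,13) (13,229/13) (34/3,18) (11,18)]

1. After x ≥ 11: [(11,33/8) (16,1) (17,2) (20,16) (11,235/13)]
2. After x ≤ 13: [(11,33/8) (13,23/8) (13,229/13) (11,235/13)]
3. After y ≥ 13: [(11,13) (13,13) (13,229/13) (11,235/13)]
4. After y ≤ 18: [(11,18) (11,13) (13,13) (13,229/13) (34/3,18)]
5. Canonical ring: [(11,13) (13,13) (13,229/13) (34/3,18) (11,18)]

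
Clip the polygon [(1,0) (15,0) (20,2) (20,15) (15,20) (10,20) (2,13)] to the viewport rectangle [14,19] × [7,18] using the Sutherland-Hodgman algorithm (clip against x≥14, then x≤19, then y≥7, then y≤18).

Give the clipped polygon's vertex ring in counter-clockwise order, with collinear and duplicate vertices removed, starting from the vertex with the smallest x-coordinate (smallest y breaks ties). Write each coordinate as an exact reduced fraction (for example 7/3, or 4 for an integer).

Clipped polygon: [(14,7) (19,7) (19,16) (17,18) (14,18)]

1. After x ≥ 14: [(14,0) (15,0) (20,2) (20,15) (15,20) (14,20)]
2. After x ≤ 19: [(14,0) (15,0) (19,8/5) (19,16) (15,20) (14,20)]
3. After y ≥ 7: [(14,7) (19,7) (19,16) (15,20) (14,20)]
4. After y ≤ 18: [(14,18) (14,7) (19,7) (19,16) (17,18)]
5. Canonical ring: [(14,7) (19,7) (19,16) (17,18) (14,18)]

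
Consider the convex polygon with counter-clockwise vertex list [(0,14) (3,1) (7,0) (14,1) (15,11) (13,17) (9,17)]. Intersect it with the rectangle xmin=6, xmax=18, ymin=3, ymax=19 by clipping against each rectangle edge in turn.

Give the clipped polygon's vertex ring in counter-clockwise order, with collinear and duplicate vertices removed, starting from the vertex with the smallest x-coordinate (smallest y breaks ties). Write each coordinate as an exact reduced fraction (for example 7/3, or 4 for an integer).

1. After x ≥ 6: [(6,16) (6,1/4) (7,0) (14,1) (15,11) (13,17) (9,17)]
2. After x ≤ 18: [(6,16) (6,1/4) (7,0) (14,1) (15,11) (13,17) (9,17)]
3. After y ≥ 3: [(6,16) (6,3) (71/5,3) (15,11) (13,17) (9,17)]
4. After y ≤ 19: [(6,16) (6,3) (71/5,3) (15,11) (13,17) (9,17)]
5. Canonical ring: [(6,3) (71/5,3) (15,11) (13,17) (9,17) (6,16)]

Clipped polygon: [(6,3) (71/5,3) (15,11) (13,17) (9,17) (6,16)]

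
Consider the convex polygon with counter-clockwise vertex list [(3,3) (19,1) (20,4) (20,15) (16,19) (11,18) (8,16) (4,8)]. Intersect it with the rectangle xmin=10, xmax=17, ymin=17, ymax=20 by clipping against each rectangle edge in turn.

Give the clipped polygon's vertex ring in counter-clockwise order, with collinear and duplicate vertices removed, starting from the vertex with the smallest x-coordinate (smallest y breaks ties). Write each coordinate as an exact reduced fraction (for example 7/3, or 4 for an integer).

Clipped polygon: [(10,17) (17,17) (17,18) (16,19) (11,18) (10,52/3)]

1. After x ≥ 10: [(10,17/8) (19,1) (20,4) (20,15) (16,19) (11,18) (10,52/3)]
2. After x ≤ 17: [(10,17/8) (17,5/4) (17,18) (16,19) (11,18) (10,52/3)]
3. After y ≥ 17: [(10,17) (17,17) (17,18) (16,19) (11,18) (10,52/3)]
4. After y ≤ 20: [(10,17) (17,17) (17,18) (16,19) (11,18) (10,52/3)]
5. Canonical ring: [(10,17) (17,17) (17,18) (16,19) (11,18) (10,52/3)]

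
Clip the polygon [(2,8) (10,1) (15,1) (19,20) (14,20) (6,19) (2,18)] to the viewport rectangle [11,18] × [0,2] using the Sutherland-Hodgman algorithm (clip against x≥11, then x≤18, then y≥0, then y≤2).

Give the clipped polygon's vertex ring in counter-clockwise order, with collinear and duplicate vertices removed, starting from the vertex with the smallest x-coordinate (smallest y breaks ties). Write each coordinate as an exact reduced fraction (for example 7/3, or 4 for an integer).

1. After x ≥ 11: [(11,1) (15,1) (19,20) (14,20) (11,157/8)]
2. After x ≤ 18: [(11,1) (15,1) (18,61/4) (18,20) (14,20) (11,157/8)]
3. After y ≥ 0: [(11,1) (15,1) (18,61/4) (18,20) (14,20) (11,157/8)]
4. After y ≤ 2: [(11,2) (11,1) (15,1) (289/19,2)]
5. Canonical ring: [(11,1) (15,1) (289/19,2) (11,2)]

Clipped polygon: [(11,1) (15,1) (289/19,2) (11,2)]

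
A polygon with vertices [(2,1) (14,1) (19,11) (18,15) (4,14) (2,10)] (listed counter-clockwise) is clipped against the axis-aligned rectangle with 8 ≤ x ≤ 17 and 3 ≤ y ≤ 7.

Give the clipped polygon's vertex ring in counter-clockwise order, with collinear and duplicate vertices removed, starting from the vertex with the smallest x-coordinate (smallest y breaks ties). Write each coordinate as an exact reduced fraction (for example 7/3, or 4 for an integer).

1. After x ≥ 8: [(8,1) (14,1) (19,11) (18,15) (8,100/7)]
2. After x ≤ 17: [(8,1) (14,1) (17,7) (17,209/14) (8,100/7)]
3. After y ≥ 3: [(8,3) (15,3) (17,7) (17,209/14) (8,100/7)]
4. After y ≤ 7: [(8,7) (8,3) (15,3) (17,7) (17,7)]
5. Canonical ring: [(8,3) (15,3) (17,7) (8,7)]

Clipped polygon: [(8,3) (15,3) (17,7) (8,7)]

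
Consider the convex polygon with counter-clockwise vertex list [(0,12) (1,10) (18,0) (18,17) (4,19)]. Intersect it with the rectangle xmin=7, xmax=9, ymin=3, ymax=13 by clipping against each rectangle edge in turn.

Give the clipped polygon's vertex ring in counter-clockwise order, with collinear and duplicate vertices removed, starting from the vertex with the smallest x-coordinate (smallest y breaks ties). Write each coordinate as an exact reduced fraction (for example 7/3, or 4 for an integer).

1. After x ≥ 7: [(7,110/17) (18,0) (18,17) (7,130/7)]
2. After x ≤ 9: [(7,110/17) (9,90/17) (9,128/7) (7,130/7)]
3. After y ≥ 3: [(7,110/17) (9,90/17) (9,128/7) (7,130/7)]
4. After y ≤ 13: [(7,13) (7,110/17) (9,90/17) (9,13)]
5. Canonical ring: [(7,110/17) (9,90/17) (9,13) (7,13)]

Clipped polygon: [(7,110/17) (9,90/17) (9,13) (7,13)]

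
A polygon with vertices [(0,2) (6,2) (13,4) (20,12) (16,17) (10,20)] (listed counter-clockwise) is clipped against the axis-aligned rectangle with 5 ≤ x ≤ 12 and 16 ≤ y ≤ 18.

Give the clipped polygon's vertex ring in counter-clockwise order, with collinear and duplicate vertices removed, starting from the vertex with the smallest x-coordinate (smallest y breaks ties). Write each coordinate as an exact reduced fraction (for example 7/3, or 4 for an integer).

1. After x ≥ 5: [(5,11) (5,2) (6,2) (13,4) (20,12) (16,17) (10,20)]
2. After x ≤ 12: [(5,11) (5,2) (6,2) (12,26/7) (12,19) (10,20)]
3. After y ≥ 16: [(70/9,16) (12,16) (12,19) (10,20)]
4. After y ≤ 18: [(80/9,18) (70/9,16) (12,16) (12,18)]
5. Canonical ring: [(70/9,16) (12,16) (12,18) (80/9,18)]

Clipped polygon: [(70/9,16) (12,16) (12,18) (80/9,18)]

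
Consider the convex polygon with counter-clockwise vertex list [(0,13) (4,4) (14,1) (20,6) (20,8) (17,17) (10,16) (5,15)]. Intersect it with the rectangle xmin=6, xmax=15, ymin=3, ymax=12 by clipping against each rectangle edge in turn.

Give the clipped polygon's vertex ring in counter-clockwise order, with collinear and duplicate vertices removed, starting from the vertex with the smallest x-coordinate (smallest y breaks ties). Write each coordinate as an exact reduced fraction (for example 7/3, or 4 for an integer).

Clipped polygon: [(6,17/5) (22/3,3) (15,3) (15,12) (6,12)]

1. After x ≥ 6: [(6,17/5) (14,1) (20,6) (20,8) (17,17) (10,16) (6,76/5)]
2. After x ≤ 15: [(6,17/5) (14,1) (15,11/6) (15,117/7) (10,16) (6,76/5)]
3. After y ≥ 3: [(6,17/5) (22/3,3) (15,3) (15,117/7) (10,16) (6,76/5)]
4. After y ≤ 12: [(6,12) (6,17/5) (22/3,3) (15,3) (15,12)]
5. Canonical ring: [(6,17/5) (22/3,3) (15,3) (15,12) (6,12)]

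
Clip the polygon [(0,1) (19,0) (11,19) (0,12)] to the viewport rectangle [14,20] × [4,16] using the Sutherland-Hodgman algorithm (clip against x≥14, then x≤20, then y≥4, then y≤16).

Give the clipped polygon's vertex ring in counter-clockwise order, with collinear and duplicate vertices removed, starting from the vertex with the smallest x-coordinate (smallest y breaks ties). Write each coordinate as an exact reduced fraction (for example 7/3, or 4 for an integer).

Clipped polygon: [(14,4) (329/19,4) (14,95/8)]

1. After x ≥ 14: [(14,5/19) (19,0) (14,95/8)]
2. After x ≤ 20: [(14,5/19) (19,0) (14,95/8)]
3. After y ≥ 4: [(14,4) (329/19,4) (14,95/8)]
4. After y ≤ 16: [(14,4) (329/19,4) (14,95/8)]
5. Canonical ring: [(14,4) (329/19,4) (14,95/8)]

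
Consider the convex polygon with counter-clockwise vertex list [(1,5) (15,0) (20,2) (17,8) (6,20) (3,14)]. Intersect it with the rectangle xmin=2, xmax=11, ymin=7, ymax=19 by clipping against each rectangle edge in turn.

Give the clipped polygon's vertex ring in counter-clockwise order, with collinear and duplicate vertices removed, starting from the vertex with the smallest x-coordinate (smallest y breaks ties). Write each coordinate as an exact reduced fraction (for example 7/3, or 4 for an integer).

Clipped polygon: [(2,7) (11,7) (11,160/11) (83/12,19) (11/2,19) (3,14) (2,19/2)]

1. After x ≥ 2: [(2,19/2) (2,65/14) (15,0) (20,2) (17,8) (6,20) (3,14)]
2. After x ≤ 11: [(2,19/2) (2,65/14) (11,10/7) (11,160/11) (6,20) (3,14)]
3. After y ≥ 7: [(2,19/2) (2,7) (11,7) (11,160/11) (6,20) (3,14)]
4. After y ≤ 19: [(2,19/2) (2,7) (11,7) (11,160/11) (83/12,19) (11/2,19) (3,14)]
5. Canonical ring: [(2,7) (11,7) (11,160/11) (83/12,19) (11/2,19) (3,14) (2,19/2)]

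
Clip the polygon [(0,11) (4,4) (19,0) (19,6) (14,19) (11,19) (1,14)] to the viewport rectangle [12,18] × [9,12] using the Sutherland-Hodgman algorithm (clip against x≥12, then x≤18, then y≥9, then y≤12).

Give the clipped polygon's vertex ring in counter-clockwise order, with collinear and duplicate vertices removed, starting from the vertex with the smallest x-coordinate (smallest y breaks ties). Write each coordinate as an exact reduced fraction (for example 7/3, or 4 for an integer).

Clipped polygon: [(12,9) (232/13,9) (217/13,12) (12,12)]

1. After x ≥ 12: [(12,28/15) (19,0) (19,6) (14,19) (12,19)]
2. After x ≤ 18: [(12,28/15) (18,4/15) (18,43/5) (14,19) (12,19)]
3. After y ≥ 9: [(12,9) (232/13,9) (14,19) (12,19)]
4. After y ≤ 12: [(12,12) (12,9) (232/13,9) (217/13,12)]
5. Canonical ring: [(12,9) (232/13,9) (217/13,12) (12,12)]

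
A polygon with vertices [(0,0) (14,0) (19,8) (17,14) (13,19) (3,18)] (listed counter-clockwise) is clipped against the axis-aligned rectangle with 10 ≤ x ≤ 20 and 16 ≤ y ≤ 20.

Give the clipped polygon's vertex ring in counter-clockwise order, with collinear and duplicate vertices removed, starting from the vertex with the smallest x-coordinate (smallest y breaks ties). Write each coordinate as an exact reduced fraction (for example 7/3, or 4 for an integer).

Clipped polygon: [(10,16) (77/5,16) (13,19) (10,187/10)]

1. After x ≥ 10: [(10,0) (14,0) (19,8) (17,14) (13,19) (10,187/10)]
2. After x ≤ 20: [(10,0) (14,0) (19,8) (17,14) (13,19) (10,187/10)]
3. After y ≥ 16: [(10,16) (77/5,16) (13,19) (10,187/10)]
4. After y ≤ 20: [(10,16) (77/5,16) (13,19) (10,187/10)]
5. Canonical ring: [(10,16) (77/5,16) (13,19) (10,187/10)]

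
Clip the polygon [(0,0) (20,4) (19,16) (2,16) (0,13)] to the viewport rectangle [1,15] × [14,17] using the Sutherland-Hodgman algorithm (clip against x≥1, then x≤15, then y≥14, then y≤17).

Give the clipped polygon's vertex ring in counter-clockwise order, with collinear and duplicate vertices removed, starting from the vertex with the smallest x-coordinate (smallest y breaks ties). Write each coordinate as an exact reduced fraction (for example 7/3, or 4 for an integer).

1. After x ≥ 1: [(1,1/5) (20,4) (19,16) (2,16) (1,29/2)]
2. After x ≤ 15: [(1,1/5) (15,3) (15,16) (2,16) (1,29/2)]
3. After y ≥ 14: [(1,14) (15,14) (15,16) (2,16) (1,29/2)]
4. After y ≤ 17: [(1,14) (15,14) (15,16) (2,16) (1,29/2)]
5. Canonical ring: [(1,14) (15,14) (15,16) (2,16) (1,29/2)]

Clipped polygon: [(1,14) (15,14) (15,16) (2,16) (1,29/2)]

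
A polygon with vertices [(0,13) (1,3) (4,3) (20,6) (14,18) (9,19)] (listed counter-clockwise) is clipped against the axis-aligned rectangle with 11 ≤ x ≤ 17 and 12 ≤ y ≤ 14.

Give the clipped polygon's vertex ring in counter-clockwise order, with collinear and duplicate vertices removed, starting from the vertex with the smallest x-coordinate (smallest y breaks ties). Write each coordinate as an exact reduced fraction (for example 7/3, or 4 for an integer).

1. After x ≥ 11: [(11,69/16) (20,6) (14,18) (11,93/5)]
2. After x ≤ 17: [(11,69/16) (17,87/16) (17,12) (14,18) (11,93/5)]
3. After y ≥ 12: [(11,12) (17,12) (17,12) (14,18) (11,93/5)]
4. After y ≤ 14: [(11,14) (11,12) (17,12) (17,12) (16,14)]
5. Canonical ring: [(11,12) (17,12) (16,14) (11,14)]

Clipped polygon: [(11,12) (17,12) (16,14) (11,14)]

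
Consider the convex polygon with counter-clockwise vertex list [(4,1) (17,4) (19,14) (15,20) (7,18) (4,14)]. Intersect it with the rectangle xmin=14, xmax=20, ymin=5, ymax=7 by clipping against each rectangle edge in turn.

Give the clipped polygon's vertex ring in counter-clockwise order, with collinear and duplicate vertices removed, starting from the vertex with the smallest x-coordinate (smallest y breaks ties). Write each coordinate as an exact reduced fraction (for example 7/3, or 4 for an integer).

Clipped polygon: [(14,5) (86/5,5) (88/5,7) (14,7)]

1. After x ≥ 14: [(14,43/13) (17,4) (19,14) (15,20) (14,79/4)]
2. After x ≤ 20: [(14,43/13) (17,4) (19,14) (15,20) (14,79/4)]
3. After y ≥ 5: [(14,5) (86/5,5) (19,14) (15,20) (14,79/4)]
4. After y ≤ 7: [(14,7) (14,5) (86/5,5) (88/5,7)]
5. Canonical ring: [(14,5) (86/5,5) (88/5,7) (14,7)]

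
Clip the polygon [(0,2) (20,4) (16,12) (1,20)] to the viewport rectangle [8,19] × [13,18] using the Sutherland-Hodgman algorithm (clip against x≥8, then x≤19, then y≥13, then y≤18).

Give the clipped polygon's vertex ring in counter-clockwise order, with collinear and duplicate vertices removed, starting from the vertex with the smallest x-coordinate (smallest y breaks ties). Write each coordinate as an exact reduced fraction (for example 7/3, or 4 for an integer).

Clipped polygon: [(8,13) (113/8,13) (8,244/15)]

1. After x ≥ 8: [(8,14/5) (20,4) (16,12) (8,244/15)]
2. After x ≤ 19: [(8,14/5) (19,39/10) (19,6) (16,12) (8,244/15)]
3. After y ≥ 13: [(8,13) (113/8,13) (8,244/15)]
4. After y ≤ 18: [(8,13) (113/8,13) (8,244/15)]
5. Canonical ring: [(8,13) (113/8,13) (8,244/15)]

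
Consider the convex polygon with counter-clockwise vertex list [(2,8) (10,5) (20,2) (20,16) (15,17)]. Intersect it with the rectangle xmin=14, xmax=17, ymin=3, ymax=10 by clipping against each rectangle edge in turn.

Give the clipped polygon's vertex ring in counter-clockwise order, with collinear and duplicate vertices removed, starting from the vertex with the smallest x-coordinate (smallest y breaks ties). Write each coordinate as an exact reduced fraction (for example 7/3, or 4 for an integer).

1. After x ≥ 14: [(14,212/13) (14,19/5) (20,2) (20,16) (15,17)]
2. After x ≤ 17: [(14,212/13) (14,19/5) (17,29/10) (17,83/5) (15,17)]
3. After y ≥ 3: [(14,212/13) (14,19/5) (50/3,3) (17,3) (17,83/5) (15,17)]
4. After y ≤ 10: [(14,10) (14,19/5) (50/3,3) (17,3) (17,10)]
5. Canonical ring: [(14,19/5) (50/3,3) (17,3) (17,10) (14,10)]

Clipped polygon: [(14,19/5) (50/3,3) (17,3) (17,10) (14,10)]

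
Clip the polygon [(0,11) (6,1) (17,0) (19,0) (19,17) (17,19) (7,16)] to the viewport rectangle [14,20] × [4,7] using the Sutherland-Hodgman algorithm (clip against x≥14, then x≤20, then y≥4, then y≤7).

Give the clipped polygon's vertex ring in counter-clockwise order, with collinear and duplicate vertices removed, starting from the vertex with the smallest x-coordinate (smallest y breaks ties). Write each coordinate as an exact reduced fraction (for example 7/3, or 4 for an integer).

Clipped polygon: [(14,4) (19,4) (19,7) (14,7)]

1. After x ≥ 14: [(14,3/11) (17,0) (19,0) (19,17) (17,19) (14,181/10)]
2. After x ≤ 20: [(14,3/11) (17,0) (19,0) (19,17) (17,19) (14,181/10)]
3. After y ≥ 4: [(14,4) (19,4) (19,17) (17,19) (14,181/10)]
4. After y ≤ 7: [(14,7) (14,4) (19,4) (19,7)]
5. Canonical ring: [(14,4) (19,4) (19,7) (14,7)]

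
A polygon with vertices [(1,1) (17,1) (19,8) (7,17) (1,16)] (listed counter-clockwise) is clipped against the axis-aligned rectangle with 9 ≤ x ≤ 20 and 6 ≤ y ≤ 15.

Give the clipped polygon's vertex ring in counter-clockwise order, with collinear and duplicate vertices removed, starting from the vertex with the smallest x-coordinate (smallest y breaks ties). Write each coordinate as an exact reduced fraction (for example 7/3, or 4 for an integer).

Clipped polygon: [(9,6) (129/7,6) (19,8) (29/3,15) (9,15)]

1. After x ≥ 9: [(9,1) (17,1) (19,8) (9,31/2)]
2. After x ≤ 20: [(9,1) (17,1) (19,8) (9,31/2)]
3. After y ≥ 6: [(9,6) (129/7,6) (19,8) (9,31/2)]
4. After y ≤ 15: [(9,15) (9,6) (129/7,6) (19,8) (29/3,15)]
5. Canonical ring: [(9,6) (129/7,6) (19,8) (29/3,15) (9,15)]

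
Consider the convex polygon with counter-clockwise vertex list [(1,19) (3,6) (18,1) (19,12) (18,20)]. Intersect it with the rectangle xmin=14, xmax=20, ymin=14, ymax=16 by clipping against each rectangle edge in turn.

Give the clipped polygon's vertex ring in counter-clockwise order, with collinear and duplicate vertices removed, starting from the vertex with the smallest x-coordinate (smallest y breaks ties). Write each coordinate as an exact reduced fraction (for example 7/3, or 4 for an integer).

Clipped polygon: [(14,14) (75/4,14) (37/2,16) (14,16)]

1. After x ≥ 14: [(14,336/17) (14,7/3) (18,1) (19,12) (18,20)]
2. After x ≤ 20: [(14,336/17) (14,7/3) (18,1) (19,12) (18,20)]
3. After y ≥ 14: [(14,336/17) (14,14) (75/4,14) (18,20)]
4. After y ≤ 16: [(14,16) (14,14) (75/4,14) (37/2,16)]
5. Canonical ring: [(14,14) (75/4,14) (37/2,16) (14,16)]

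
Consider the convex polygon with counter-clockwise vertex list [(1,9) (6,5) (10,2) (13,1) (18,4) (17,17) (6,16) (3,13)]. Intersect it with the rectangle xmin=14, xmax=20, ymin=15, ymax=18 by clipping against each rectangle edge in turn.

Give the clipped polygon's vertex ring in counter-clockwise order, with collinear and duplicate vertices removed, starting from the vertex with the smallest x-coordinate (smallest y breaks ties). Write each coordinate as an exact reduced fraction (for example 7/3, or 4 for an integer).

Clipped polygon: [(14,15) (223/13,15) (17,17) (14,184/11)]

1. After x ≥ 14: [(14,8/5) (18,4) (17,17) (14,184/11)]
2. After x ≤ 20: [(14,8/5) (18,4) (17,17) (14,184/11)]
3. After y ≥ 15: [(14,15) (223/13,15) (17,17) (14,184/11)]
4. After y ≤ 18: [(14,15) (223/13,15) (17,17) (14,184/11)]
5. Canonical ring: [(14,15) (223/13,15) (17,17) (14,184/11)]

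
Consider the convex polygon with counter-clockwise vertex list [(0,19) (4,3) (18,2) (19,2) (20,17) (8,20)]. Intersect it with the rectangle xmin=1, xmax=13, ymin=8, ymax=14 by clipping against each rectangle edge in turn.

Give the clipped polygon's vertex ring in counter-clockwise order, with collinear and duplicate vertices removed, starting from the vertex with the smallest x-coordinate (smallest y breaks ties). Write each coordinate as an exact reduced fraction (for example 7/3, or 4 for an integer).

1. After x ≥ 1: [(1,153/8) (1,15) (4,3) (18,2) (19,2) (20,17) (8,20)]
2. After x ≤ 13: [(1,153/8) (1,15) (4,3) (13,33/14) (13,75/4) (8,20)]
3. After y ≥ 8: [(1,153/8) (1,15) (11/4,8) (13,8) (13,75/4) (8,20)]
4. After y ≤ 14: [(5/4,14) (11/4,8) (13,8) (13,14)]
5. Canonical ring: [(5/4,14) (11/4,8) (13,8) (13,14)]

Clipped polygon: [(5/4,14) (11/4,8) (13,8) (13,14)]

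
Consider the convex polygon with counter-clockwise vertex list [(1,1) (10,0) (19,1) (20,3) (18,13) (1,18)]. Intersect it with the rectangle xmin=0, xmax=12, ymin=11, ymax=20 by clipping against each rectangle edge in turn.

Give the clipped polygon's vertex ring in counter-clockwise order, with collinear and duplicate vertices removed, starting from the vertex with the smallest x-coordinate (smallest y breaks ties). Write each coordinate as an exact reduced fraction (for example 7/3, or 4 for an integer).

Clipped polygon: [(1,11) (12,11) (12,251/17) (1,18)]

1. After x ≥ 0: [(1,1) (10,0) (19,1) (20,3) (18,13) (1,18)]
2. After x ≤ 12: [(1,1) (10,0) (12,2/9) (12,251/17) (1,18)]
3. After y ≥ 11: [(1,11) (12,11) (12,251/17) (1,18)]
4. After y ≤ 20: [(1,11) (12,11) (12,251/17) (1,18)]
5. Canonical ring: [(1,11) (12,11) (12,251/17) (1,18)]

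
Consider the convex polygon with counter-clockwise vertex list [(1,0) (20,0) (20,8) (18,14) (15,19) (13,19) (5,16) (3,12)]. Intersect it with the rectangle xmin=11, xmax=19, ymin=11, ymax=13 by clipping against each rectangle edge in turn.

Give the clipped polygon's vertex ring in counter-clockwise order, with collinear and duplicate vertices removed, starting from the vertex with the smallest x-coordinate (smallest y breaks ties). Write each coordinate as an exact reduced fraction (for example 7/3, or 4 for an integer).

Clipped polygon: [(11,11) (19,11) (55/3,13) (11,13)]

1. After x ≥ 11: [(11,0) (20,0) (20,8) (18,14) (15,19) (13,19) (11,73/4)]
2. After x ≤ 19: [(11,0) (19,0) (19,11) (18,14) (15,19) (13,19) (11,73/4)]
3. After y ≥ 11: [(11,11) (19,11) (19,11) (18,14) (15,19) (13,19) (11,73/4)]
4. After y ≤ 13: [(11,13) (11,11) (19,11) (19,11) (55/3,13)]
5. Canonical ring: [(11,11) (19,11) (55/3,13) (11,13)]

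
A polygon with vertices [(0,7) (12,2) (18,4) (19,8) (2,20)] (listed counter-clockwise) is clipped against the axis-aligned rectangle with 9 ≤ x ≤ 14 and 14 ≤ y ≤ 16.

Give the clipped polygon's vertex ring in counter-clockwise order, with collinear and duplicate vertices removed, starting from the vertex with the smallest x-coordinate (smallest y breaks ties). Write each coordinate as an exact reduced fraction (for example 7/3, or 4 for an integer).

Clipped polygon: [(9,14) (21/2,14) (9,256/17)]

1. After x ≥ 9: [(9,13/4) (12,2) (18,4) (19,8) (9,256/17)]
2. After x ≤ 14: [(9,13/4) (12,2) (14,8/3) (14,196/17) (9,256/17)]
3. After y ≥ 14: [(9,14) (21/2,14) (9,256/17)]
4. After y ≤ 16: [(9,14) (21/2,14) (9,256/17)]
5. Canonical ring: [(9,14) (21/2,14) (9,256/17)]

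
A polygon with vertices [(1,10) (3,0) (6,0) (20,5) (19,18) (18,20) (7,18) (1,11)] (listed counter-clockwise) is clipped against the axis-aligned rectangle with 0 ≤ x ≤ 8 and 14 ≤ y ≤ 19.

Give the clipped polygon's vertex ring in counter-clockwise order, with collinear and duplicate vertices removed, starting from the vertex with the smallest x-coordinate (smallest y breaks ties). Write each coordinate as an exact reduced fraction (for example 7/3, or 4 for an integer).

1. After x ≥ 0: [(1,10) (3,0) (6,0) (20,5) (19,18) (18,20) (7,18) (1,11)]
2. After x ≤ 8: [(1,10) (3,0) (6,0) (8,5/7) (8,200/11) (7,18) (1,11)]
3. After y ≥ 14: [(8,14) (8,200/11) (7,18) (25/7,14)]
4. After y ≤ 19: [(8,14) (8,200/11) (7,18) (25/7,14)]
5. Canonical ring: [(25/7,14) (8,14) (8,200/11) (7,18)]

Clipped polygon: [(25/7,14) (8,14) (8,200/11) (7,18)]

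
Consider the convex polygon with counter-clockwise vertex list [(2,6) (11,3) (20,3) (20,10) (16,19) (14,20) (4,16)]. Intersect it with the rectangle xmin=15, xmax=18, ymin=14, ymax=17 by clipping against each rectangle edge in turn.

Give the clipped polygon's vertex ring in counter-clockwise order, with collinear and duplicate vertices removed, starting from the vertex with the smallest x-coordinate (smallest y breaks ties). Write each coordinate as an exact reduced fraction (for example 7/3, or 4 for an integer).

Clipped polygon: [(15,14) (18,14) (18,29/2) (152/9,17) (15,17)]

1. After x ≥ 15: [(15,3) (20,3) (20,10) (16,19) (15,39/2)]
2. After x ≤ 18: [(15,3) (18,3) (18,29/2) (16,19) (15,39/2)]
3. After y ≥ 14: [(15,14) (18,14) (18,29/2) (16,19) (15,39/2)]
4. After y ≤ 17: [(15,17) (15,14) (18,14) (18,29/2) (152/9,17)]
5. Canonical ring: [(15,14) (18,14) (18,29/2) (152/9,17) (15,17)]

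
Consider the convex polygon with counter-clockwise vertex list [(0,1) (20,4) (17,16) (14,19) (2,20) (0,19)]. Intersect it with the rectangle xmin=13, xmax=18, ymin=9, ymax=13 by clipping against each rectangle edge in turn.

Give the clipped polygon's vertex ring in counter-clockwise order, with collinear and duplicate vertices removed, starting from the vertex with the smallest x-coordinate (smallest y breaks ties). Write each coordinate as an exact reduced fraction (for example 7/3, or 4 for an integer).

Clipped polygon: [(13,9) (18,9) (18,12) (71/4,13) (13,13)]

1. After x ≥ 13: [(13,59/20) (20,4) (17,16) (14,19) (13,229/12)]
2. After x ≤ 18: [(13,59/20) (18,37/10) (18,12) (17,16) (14,19) (13,229/12)]
3. After y ≥ 9: [(13,9) (18,9) (18,12) (17,16) (14,19) (13,229/12)]
4. After y ≤ 13: [(13,13) (13,9) (18,9) (18,12) (71/4,13)]
5. Canonical ring: [(13,9) (18,9) (18,12) (71/4,13) (13,13)]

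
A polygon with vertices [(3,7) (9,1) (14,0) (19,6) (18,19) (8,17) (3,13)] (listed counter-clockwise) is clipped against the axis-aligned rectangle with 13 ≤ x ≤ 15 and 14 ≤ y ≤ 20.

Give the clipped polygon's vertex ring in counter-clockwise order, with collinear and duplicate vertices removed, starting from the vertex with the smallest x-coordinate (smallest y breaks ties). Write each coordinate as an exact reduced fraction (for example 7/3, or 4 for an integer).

1. After x ≥ 13: [(13,1/5) (14,0) (19,6) (18,19) (13,18)]
2. After x ≤ 15: [(13,1/5) (14,0) (15,6/5) (15,92/5) (13,18)]
3. After y ≥ 14: [(13,14) (15,14) (15,92/5) (13,18)]
4. After y ≤ 20: [(13,14) (15,14) (15,92/5) (13,18)]
5. Canonical ring: [(13,14) (15,14) (15,92/5) (13,18)]

Clipped polygon: [(13,14) (15,14) (15,92/5) (13,18)]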